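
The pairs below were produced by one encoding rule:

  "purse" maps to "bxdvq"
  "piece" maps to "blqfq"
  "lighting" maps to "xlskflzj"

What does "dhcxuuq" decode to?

It's a Vigenère-style cipher with numeric key [12,3]: position i shifts by key[i mod 2].
Undoing it on dhcxuuq: d−12=r, h−3=e, c−12=q, x−3=u, u−12=i, u−3=r, q−12=e.

require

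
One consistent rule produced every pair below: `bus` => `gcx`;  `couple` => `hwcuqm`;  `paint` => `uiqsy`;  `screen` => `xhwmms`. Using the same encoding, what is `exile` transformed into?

Vowels shift forward by 8 and consonants shift forward by 5.
Applying it to exile: e(vowel)+8=m, x(cons)+5=c, i(vowel)+8=q, l(cons)+5=q, e(vowel)+8=m.

mcqqm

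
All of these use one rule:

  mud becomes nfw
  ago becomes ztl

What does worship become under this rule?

Each letter is replaced by its mirror in the alphabet: a↔z, b↔y, c↔x, and so on (the Atbash cipher).
Applying it to worship: w↔d, o↔l, r↔i, s↔h, h↔s, i↔r, p↔k.

dlihsrk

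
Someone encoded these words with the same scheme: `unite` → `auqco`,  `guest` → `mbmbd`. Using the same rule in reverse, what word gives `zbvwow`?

In unite: u→a is +6, n→u is +7, i→q is +8, t→c is +9 — the shift increases by 1 each position. Each letter shifts forward by (position + 6), i.e. 6, 7, 8, … — the shift grows by one for each successive letter.
Reversing it on zbvwow: z−6=t, b−7=u, v−8=n, w−9=n, o−10=e, w−11=l.

tunnel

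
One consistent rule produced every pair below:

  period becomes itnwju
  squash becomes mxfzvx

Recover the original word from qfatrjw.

The output letters match the input read backwards, each shifted +5: period reversed is doirep. The word is reversed, then every letter is shifted forward by 5.
Undoing it on qfatrjw: shift back: q−5=l, f−5=a, a−5=v, t−5=o, r−5=m, j−5=e, w−5=r → lavomer; then reverse → removal.

removal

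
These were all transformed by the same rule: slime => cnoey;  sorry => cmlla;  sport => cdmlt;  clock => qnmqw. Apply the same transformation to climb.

s(18)→c(2) and l(11)→n(13) fit y≡17x+8 (mod 26); the inverse of 17 mod 26 is 23. Each letter's alphabet position (a=0..z=25) is mapped through 17·x+8 mod 26 — an affine cipher.
For climb: c(2)→17·2+8≡16=q; l(11)→17·11+8≡13=n; i(8)→17·8+8≡14=o; m(12)→17·12+8≡4=e; b(1)→17·1+8≡25=z (all mod 26).

qnoez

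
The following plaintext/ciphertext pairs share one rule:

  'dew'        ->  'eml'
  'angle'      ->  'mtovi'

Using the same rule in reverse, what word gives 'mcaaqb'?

The output letters match the input read backwards, each shifted +8: dew reversed is wed. Two steps: reverse the string, then apply a Caesar shift of +8.
Reversing it on mcaaqb: shift back: m−8=e, c−8=u, a−8=s, a−8=s, q−8=i, b−8=t → eussit; then reverse → tissue.

tissue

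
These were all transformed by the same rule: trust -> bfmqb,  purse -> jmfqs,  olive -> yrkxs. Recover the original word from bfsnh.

t(19)→b(1) and r(17)→f(5) fit y≡11x+0 (mod 26); the inverse of 11 mod 26 is 19. Each letter's alphabet position (a=0..z=25) is mapped through 11·x+0 mod 26 — an affine cipher.
Undoing it on bfsnh: b(1)→19·(1−0)≡19=t; f(5)→19·(5−0)≡17=r; s(18)→19·(18−0)≡4=e; n(13)→19·(13−0)≡13=n; h(7)→19·(7−0)≡3=d (all mod 26).

trend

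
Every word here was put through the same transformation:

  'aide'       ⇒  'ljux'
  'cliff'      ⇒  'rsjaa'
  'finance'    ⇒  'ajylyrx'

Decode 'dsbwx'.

Treating letters as 0–25, the rule is x ↦ 3x + 11 (mod 26).
Reversing it on dsbwx: d(3)→9·(3−11)≡6=g; s(18)→9·(18−11)≡11=l; b(1)→9·(1−11)≡14=o; w(22)→9·(22−11)≡21=v; x(23)→9·(23−11)≡4=e (all mod 26).

glove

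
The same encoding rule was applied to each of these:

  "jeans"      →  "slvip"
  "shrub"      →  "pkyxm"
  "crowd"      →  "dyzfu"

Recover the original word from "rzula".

model

j(9)→s(18) and e(4)→l(11) fit y≡17x+21 (mod 26); the inverse of 17 mod 26 is 23. Each letter's alphabet position (a=0..z=25) is mapped through 17·x+21 mod 26 — an affine cipher.
Decoding rzula: r(17)→23·(17−21)≡12=m; z(25)→23·(25−21)≡14=o; u(20)→23·(20−21)≡3=d; l(11)→23·(11−21)≡4=e; a(0)→23·(0−21)≡11=l (all mod 26).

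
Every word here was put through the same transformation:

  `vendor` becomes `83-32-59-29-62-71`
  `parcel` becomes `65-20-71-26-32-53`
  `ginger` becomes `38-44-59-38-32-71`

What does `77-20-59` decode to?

tan

Each letter becomes 3×(its alphabet position, a=1..z=26) + 17.
Decoding 77-20-59: 77→(77−17)÷3=20=t, 20→(20−17)÷3=1=a, 59→(59−17)÷3=14=n.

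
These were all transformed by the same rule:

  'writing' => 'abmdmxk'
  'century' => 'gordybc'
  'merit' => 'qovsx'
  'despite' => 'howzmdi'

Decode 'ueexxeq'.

quantum

Shifts by position in writing: pos 0: w→a (+4), pos 1: r→b (+10), pos 2: i→m (+4), pos 3: t→d (+10) — repeating every 2. It's a Vigenère-style cipher with numeric key [4,10]: position i shifts by key[i mod 2].
Undoing it on ueexxeq: u−4=q, e−10=u, e−4=a, x−10=n, x−4=t, e−10=u, q−4=m.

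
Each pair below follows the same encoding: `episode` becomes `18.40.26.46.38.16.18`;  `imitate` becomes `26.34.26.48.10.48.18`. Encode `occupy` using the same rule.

The formula is n = 2×(alphabet index, a=1) + 8.
For occupy: o=15→38, c=3→14, c=3→14, u=21→50, p=16→40, y=25→58.

38.14.14.50.40.58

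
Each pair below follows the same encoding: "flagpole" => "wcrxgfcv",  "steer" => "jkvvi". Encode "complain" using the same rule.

This is a Caesar cipher with shift 17.
Applying it to complain: c+17=t, o+17=f, m+17=d, p+17=g, l+17=c, a+17=r, i+17=z, n+17=e.

tfdgcrze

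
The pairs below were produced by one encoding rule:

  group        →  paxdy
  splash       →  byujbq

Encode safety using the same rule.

Compare letters: g→p is +9, r→a is +9, o→x is +9 — a constant shift. This is a Caesar cipher with shift 9.
On safety: s+9=b, a+9=j, f+9=o, e+9=n, t+9=c, y+9=h.

bjonch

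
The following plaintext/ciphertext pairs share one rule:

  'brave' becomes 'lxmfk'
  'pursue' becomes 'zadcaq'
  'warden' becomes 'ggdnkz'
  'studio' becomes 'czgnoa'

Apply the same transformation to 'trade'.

The shifts repeat in a cycle of length 3: positions 0,1,… shift by +10, +6, +12, then the pattern repeats.
For trade: t+10=d, r+6=x, a+12=m, d+10=n, e+6=k.

dxmnk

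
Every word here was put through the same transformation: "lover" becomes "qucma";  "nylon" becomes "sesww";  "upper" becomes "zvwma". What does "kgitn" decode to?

fable

In lover: l→q is +5, o→u is +6, v→c is +7, e→m is +8 — the shift increases by 1 each position. Each letter shifts forward by (position + 5), i.e. 5, 6, 7, … — the shift grows by one for each successive letter.
Undoing it on kgitn: k−5=f, g−6=a, i−7=b, t−8=l, n−9=e.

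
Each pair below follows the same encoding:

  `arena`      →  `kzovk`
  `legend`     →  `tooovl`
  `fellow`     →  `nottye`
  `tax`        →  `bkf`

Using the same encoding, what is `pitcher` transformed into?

xsbkpoz

The shift depends on letter class: consonant r→z is +8, but vowel a→k is +10. The rule splits by letter class: vowels +10, consonants +8.
Applying it to pitcher: p(cons)+8=x, i(vowel)+10=s, t(cons)+8=b, c(cons)+8=k, h(cons)+8=p, e(vowel)+10=o, r(cons)+8=z.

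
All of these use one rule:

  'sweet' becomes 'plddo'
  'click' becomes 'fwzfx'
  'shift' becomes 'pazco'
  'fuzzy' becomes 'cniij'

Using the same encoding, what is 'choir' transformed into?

This is an affine cipher: with a=0,…,z=25, each position x becomes (25x+7) mod 26.
On choir: c(2)→25·2+7≡5=f; h(7)→25·7+7≡0=a; o(14)→25·14+7≡19=t; i(8)→25·8+7≡25=z; r(17)→25·17+7≡16=q (all mod 26).

fatzq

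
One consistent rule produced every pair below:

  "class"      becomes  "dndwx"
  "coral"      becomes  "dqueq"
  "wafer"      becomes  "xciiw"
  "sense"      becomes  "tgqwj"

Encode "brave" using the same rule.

In class: c→d is +1, l→n is +2, a→d is +3, s→w is +4 — the shift increases by 1 each position. Each letter shifts forward by (position + 1), i.e. 1, 2, 3, … — the shift grows by one for each successive letter.
For brave: b+1=c, r+2=t, a+3=d, v+4=z, e+5=j.

ctdzj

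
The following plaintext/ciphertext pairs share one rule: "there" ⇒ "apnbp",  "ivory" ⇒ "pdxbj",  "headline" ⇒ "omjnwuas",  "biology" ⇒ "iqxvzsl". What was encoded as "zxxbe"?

Each letter shifts forward by (position + 7), i.e. 7, 8, 9, … — the shift grows by one for each successive letter.
Reversing it on zxxbe: z−7=s, x−8=p, x−9=o, b−10=r, e−11=t.

sport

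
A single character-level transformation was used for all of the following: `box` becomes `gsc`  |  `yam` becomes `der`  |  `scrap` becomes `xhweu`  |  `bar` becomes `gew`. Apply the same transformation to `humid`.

myrmi

The rule splits by letter class: vowels +4, consonants +5.
On humid: h(cons)+5=m, u(vowel)+4=y, m(cons)+5=r, i(vowel)+4=m, d(cons)+5=i.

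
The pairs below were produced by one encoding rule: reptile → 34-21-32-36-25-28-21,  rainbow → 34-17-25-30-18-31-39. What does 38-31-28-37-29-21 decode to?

r is letter #18 and maps to 34: an offset of 16. Letters become their 1-based position plus 16 (so a→17, b→18, …).
Reversing it on 38-31-28-37-29-21: 38→(38−16)÷1=22=v, 31→(31−16)÷1=15=o, 28→(28−16)÷1=12=l, 37→(37−16)÷1=21=u, 29→(29−16)÷1=13=m, 21→(21−16)÷1=5=e.

volume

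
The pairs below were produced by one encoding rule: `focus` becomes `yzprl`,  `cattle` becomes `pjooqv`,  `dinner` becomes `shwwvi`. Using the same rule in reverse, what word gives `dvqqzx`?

yellow

f(5)→y(24) and o(14)→z(25) fit y≡3x+9 (mod 26); the inverse of 3 mod 26 is 9. Treating letters as 0–25, the rule is x ↦ 3x + 9 (mod 26).
Reversing it on dvqqzx: d(3)→9·(3−9)≡24=y; v(21)→9·(21−9)≡4=e; q(16)→9·(16−9)≡11=l; q(16)→9·(16−9)≡11=l; z(25)→9·(25−9)≡14=o; x(23)→9·(23−9)≡22=w (all mod 26).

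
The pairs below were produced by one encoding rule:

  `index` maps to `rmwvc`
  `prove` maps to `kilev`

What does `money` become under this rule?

Each pair mirrors across the alphabet (i↔r, n↔m, d↔w): positions sum to 25. This is the alphabet-reversal cipher (Atbash): a becomes z, b becomes y, etc.
On money: m↔n, o↔l, n↔m, e↔v, y↔b.

nlmvb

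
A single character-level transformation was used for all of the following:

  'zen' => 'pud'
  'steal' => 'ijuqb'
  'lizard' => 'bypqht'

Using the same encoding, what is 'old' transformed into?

ebt

Compare letters: z→p is +16, e→u is +16, n→d is +16 — a constant shift. It's a constant shift of +16 (ROT16).
For old: o+16=e, l+16=b, d+16=t.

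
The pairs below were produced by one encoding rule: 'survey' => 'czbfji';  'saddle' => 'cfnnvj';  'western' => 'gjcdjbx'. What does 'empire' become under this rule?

The shift depends on letter class: consonant s→c is +10, but vowel u→z is +5. Vowels shift forward by 5 and consonants shift forward by 10.
Applying it to empire: e(vowel)+5=j, m(cons)+10=w, p(cons)+10=z, i(vowel)+5=n, r(cons)+10=b, e(vowel)+5=j.

jwznbj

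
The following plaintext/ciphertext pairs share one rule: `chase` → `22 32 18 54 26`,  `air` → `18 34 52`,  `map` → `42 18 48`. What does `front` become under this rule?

28 52 46 44 56

With a=1..z=26, the number is 2·pos + 16.
On front: f=6→28, r=18→52, o=15→46, n=14→44, t=20→56.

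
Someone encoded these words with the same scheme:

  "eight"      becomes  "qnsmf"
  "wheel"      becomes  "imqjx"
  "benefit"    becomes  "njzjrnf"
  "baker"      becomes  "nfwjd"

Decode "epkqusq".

Shifts by position in eight: pos 0: e→q (+12), pos 1: i→n (+5), pos 2: g→s (+12), pos 3: h→m (+5) — repeating every 2. It's a Vigenère-style cipher with numeric key [12,5]: position i shifts by key[i mod 2].
Decoding epkqusq: e−12=s, p−5=k, k−12=y, q−5=l, u−12=i, s−5=n, q−12=e.

skyline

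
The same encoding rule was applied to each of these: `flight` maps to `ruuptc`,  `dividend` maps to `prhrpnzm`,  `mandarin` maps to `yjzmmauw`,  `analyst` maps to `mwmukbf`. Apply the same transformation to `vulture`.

hdxcgaq

Shifts by position in flight: pos 0: f→r (+12), pos 1: l→u (+9), pos 2: i→u (+12), pos 3: g→p (+9) — repeating every 2. A repeating key of period 2 is used — shifts +12, +9 over and over.
For vulture: v+12=h, u+9=d, l+12=x, t+9=c, u+12=g, r+9=a, e+12=q.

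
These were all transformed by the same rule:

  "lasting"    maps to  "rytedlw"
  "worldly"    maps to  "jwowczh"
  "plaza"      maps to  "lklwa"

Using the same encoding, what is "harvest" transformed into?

The output letters match the input read backwards, each shifted +11: lasting reversed is gnitsal. The word is reversed, then every letter is shifted forward by 11.
On harvest: reverse → tsevrah; then shift: t+11=e, s+11=d, e+11=p, v+11=g, r+11=c, a+11=l, h+11=s.

edpgcls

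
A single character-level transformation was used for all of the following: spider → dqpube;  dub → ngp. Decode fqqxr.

fleet

The output letters match the input read backwards, each shifted +12: spider reversed is redips. The word is reversed, then every letter is shifted forward by 12.
Undoing it on fqqxr: shift back: f−12=t, q−12=e, q−12=e, x−12=l, r−12=f → teelf; then reverse → fleet.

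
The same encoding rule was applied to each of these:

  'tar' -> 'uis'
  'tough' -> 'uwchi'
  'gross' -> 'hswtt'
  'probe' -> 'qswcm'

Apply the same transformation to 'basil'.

The shift depends on letter class: consonant t→u is +1, but vowel a→i is +8. Two shifts are in play — +8 for a/e/i/o/u, +1 for every other letter.
For basil: b(cons)+1=c, a(vowel)+8=i, s(cons)+1=t, i(vowel)+8=q, l(cons)+1=m.

citqm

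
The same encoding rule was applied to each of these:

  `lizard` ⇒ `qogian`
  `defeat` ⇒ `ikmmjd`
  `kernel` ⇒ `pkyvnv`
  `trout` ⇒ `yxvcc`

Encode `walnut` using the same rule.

bgsvdd

The shift increases by 1 at each position, starting from +5: 5, 6, 7, ….
On walnut: w+5=b, a+6=g, l+7=s, n+8=v, u+9=d, t+10=d.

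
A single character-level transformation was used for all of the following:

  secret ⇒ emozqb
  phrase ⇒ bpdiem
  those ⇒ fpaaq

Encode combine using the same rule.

owyjuvq

A repeating key of period 2 is used — shifts +12, +8 over and over.
For combine: c+12=o, o+8=w, m+12=y, b+8=j, i+12=u, n+8=v, e+12=q.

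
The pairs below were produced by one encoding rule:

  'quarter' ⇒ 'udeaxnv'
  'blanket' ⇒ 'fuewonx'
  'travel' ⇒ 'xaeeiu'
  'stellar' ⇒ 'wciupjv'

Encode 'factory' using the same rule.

jjgcsac

The shifts repeat in a cycle of length 2: positions 0,1,… shift by +4, +9, then the pattern repeats.
On factory: f+4=j, a+9=j, c+4=g, t+9=c, o+4=s, r+9=a, y+4=c.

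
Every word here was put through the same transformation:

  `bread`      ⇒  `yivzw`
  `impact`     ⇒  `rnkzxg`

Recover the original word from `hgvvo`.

steel

Each pair mirrors across the alphabet (b↔y, r↔i, e↔v): positions sum to 25. Each letter is replaced by its mirror in the alphabet: a↔z, b↔y, c↔x, and so on (the Atbash cipher).
Undoing it on hgvvo: h↔s, g↔t, v↔e, v↔e, o↔l.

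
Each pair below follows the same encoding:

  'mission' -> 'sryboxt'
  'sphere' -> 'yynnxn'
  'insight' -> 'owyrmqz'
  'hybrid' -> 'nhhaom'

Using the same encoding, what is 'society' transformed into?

Shifts by position in mission: pos 0: m→s (+6), pos 1: i→r (+9), pos 2: s→y (+6), pos 3: s→b (+9) — repeating every 2. A repeating key of period 2 is used — shifts +6, +9 over and over.
Applying it to society: s+6=y, o+9=x, c+6=i, i+9=r, e+6=k, t+9=c, y+6=e.

yxirkce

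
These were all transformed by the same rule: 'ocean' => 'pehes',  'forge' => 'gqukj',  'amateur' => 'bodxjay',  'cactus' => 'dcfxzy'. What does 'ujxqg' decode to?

thumb

In ocean: o→p is +1, c→e is +2, e→h is +3, a→e is +4 — the shift increases by 1 each position. Letter i (0-indexed) is shifted by i+1, so successive shifts are 1, 2, 3, ….
Decoding ujxqg: u−1=t, j−2=h, x−3=u, q−4=m, g−5=b.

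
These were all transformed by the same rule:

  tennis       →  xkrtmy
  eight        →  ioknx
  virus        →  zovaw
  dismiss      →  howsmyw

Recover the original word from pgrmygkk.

A repeating key of period 2 is used — shifts +4, +6 over and over.
Reversing it on pgrmygkk: p−4=l, g−6=a, r−4=n, m−6=g, y−4=u, g−6=a, k−4=g, k−6=e.

language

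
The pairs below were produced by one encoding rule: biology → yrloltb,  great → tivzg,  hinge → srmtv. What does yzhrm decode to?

basin

Each pair mirrors across the alphabet (b↔y, i↔r, o↔l): positions sum to 25. Letters are reflected about the middle of the alphabet (position → 25−position): Atbash.
Reversing it on yzhrm: y↔b, z↔a, h↔s, r↔i, m↔n.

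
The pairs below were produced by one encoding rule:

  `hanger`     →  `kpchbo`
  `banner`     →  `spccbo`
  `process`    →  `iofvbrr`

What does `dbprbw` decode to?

This is an affine cipher: with a=0,…,z=25, each position x becomes (3x+15) mod 26.
Reversing it on dbprbw: d(3)→9·(3−15)≡22=w; b(1)→9·(1−15)≡4=e; p(15)→9·(15−15)≡0=a; r(17)→9·(17−15)≡18=s; b(1)→9·(1−15)≡4=e; w(22)→9·(22−15)≡11=l (all mod 26).

weasel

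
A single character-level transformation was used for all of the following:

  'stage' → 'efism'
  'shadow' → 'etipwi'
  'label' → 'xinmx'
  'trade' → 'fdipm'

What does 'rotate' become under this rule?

dwfifm

The shift depends on letter class: consonant s→e is +12, but vowel a→i is +8. Vowels shift forward by 8 and consonants shift forward by 12.
For rotate: r(cons)+12=d, o(vowel)+8=w, t(cons)+12=f, a(vowel)+8=i, t(cons)+12=f, e(vowel)+8=m.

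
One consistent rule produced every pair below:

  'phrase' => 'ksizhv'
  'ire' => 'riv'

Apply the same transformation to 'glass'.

Letters are reflected about the middle of the alphabet (position → 25−position): Atbash.
For glass: g↔t, l↔o, a↔z, s↔h, s↔h.

tozhh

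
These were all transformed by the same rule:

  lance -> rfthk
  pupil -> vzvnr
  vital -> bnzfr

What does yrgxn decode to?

The shifts repeat in a cycle of length 2: positions 0,1,… shift by +6, +5, then the pattern repeats.
Undoing it on yrgxn: y−6=s, r−5=m, g−6=a, x−5=s, n−6=h.

smash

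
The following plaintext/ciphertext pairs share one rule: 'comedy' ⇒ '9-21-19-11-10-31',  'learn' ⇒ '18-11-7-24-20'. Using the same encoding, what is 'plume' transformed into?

The number is (letter's place in the alphabet, a=1) + 6.
Applying it to plume: p=16→22, l=12→18, u=21→27, m=13→19, e=5→11.

22-18-27-19-11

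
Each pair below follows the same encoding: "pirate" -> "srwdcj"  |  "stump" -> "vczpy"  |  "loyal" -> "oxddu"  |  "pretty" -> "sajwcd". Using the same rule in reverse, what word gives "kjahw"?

Shifts by position in pirate: pos 0: p→s (+3), pos 1: i→r (+9), pos 2: r→w (+5), pos 3: a→d (+3), pos 4: t→c (+9), pos 5: e→j (+5) — repeating every 3. A repeating key of period 3 is used — shifts +3, +9, +5 over and over.
Reversing it on kjahw: k−3=h, j−9=a, a−5=v, h−3=e, w−9=n.

haven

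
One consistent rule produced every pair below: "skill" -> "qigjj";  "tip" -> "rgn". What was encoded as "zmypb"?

Compare letters: s→q is +24, k→i is +24, i→g is +24 — a constant shift. This is a Caesar cipher with shift 24.
Undoing it on zmypb: z−24=b, m−24=o, y−24=a, p−24=r, b−24=d.

board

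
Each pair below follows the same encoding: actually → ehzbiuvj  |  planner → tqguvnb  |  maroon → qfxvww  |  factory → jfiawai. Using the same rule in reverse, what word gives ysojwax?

unicorn

In actually: a→e is +4, c→h is +5, t→z is +6, u→b is +7 — the shift increases by 1 each position. Letter i (0-indexed) is shifted by i+4, so successive shifts are 4, 5, 6, ….
Decoding ysojwax: y−4=u, s−5=n, o−6=i, j−7=c, w−8=o, a−9=r, x−10=n.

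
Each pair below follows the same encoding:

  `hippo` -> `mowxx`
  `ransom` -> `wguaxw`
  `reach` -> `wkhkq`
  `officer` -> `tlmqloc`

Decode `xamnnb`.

suffer

In hippo: h→m is +5, i→o is +6, p→w is +7, p→x is +8 — the shift increases by 1 each position. Letter i (0-indexed) is shifted by i+5, so successive shifts are 5, 6, 7, ….
Decoding xamnnb: x−5=s, a−6=u, m−7=f, n−8=f, n−9=e, b−10=r.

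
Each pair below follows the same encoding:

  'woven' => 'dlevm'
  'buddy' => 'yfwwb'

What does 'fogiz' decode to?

ultra

Each pair mirrors across the alphabet (w↔d, o↔l, v↔e): positions sum to 25. This is the alphabet-reversal cipher (Atbash): a becomes z, b becomes y, etc.
Decoding fogiz: f↔u, o↔l, g↔t, i↔r, z↔a.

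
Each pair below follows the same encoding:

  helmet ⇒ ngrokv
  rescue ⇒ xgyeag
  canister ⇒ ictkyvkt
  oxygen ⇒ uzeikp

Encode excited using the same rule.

The shifts repeat in a cycle of length 2: positions 0,1,… shift by +6, +2, then the pattern repeats.
For excited: e+6=k, x+2=z, c+6=i, i+2=k, t+6=z, e+2=g, d+6=j.

kzikzgj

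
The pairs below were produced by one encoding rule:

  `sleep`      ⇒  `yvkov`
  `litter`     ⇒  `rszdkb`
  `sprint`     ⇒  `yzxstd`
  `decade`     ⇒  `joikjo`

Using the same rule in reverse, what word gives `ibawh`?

crumb

Shifts by position in sleep: pos 0: s→y (+6), pos 1: l→v (+10), pos 2: e→k (+6), pos 3: e→o (+10) — repeating every 2. A repeating key of period 2 is used — shifts +6, +10 over and over.
Decoding ibawh: i−6=c, b−10=r, a−6=u, w−10=m, h−6=b.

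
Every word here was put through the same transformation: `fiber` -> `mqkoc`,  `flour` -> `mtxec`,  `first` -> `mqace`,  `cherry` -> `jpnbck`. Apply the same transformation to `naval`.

uiekw

The shift increases by 1 at each position, starting from +7: 7, 8, 9, ….
For naval: n+7=u, a+8=i, v+9=e, a+10=k, l+11=w.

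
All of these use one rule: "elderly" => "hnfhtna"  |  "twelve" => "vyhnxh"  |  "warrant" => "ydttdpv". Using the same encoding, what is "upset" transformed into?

xruhv

The shift depends on letter class: consonant l→n is +2, but vowel e→h is +3. Two shifts are in play — +3 for a/e/i/o/u, +2 for every other letter.
On upset: u(vowel)+3=x, p(cons)+2=r, s(cons)+2=u, e(vowel)+3=h, t(cons)+2=v.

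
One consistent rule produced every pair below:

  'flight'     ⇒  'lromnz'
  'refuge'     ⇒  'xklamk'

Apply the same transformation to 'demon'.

jksut

Every letter moves 6 places later in the alphabet, wrapping around z→a.
For demon: d+6=j, e+6=k, m+6=s, o+6=u, n+6=t.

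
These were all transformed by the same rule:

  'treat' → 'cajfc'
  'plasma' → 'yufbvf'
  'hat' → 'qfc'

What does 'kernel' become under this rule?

tjawju

The shift depends on letter class: consonant t→c is +9, but vowel e→j is +5. Two shifts are in play — +5 for a/e/i/o/u, +9 for every other letter.
Applying it to kernel: k(cons)+9=t, e(vowel)+5=j, r(cons)+9=a, n(cons)+9=w, e(vowel)+5=j, l(cons)+9=u.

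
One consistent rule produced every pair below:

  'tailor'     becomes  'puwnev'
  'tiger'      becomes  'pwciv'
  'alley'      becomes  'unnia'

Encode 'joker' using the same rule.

Each letter's alphabet position (a=0..z=25) is mapped through 23·x+20 mod 26 — an affine cipher.
On joker: j(9)→23·9+20≡19=t; o(14)→23·14+20≡4=e; k(10)→23·10+20≡16=q; e(4)→23·4+20≡8=i; r(17)→23·17+20≡21=v (all mod 26).

teqiv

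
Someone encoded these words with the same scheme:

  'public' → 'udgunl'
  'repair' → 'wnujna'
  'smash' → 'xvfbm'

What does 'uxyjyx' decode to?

Shifts by position in public: pos 0: p→u (+5), pos 1: u→d (+9), pos 2: b→g (+5), pos 3: l→u (+9) — repeating every 2. A repeating key of period 2 is used — shifts +5, +9 over and over.
Reversing it on uxyjyx: u−5=p, x−9=o, y−5=t, j−9=a, y−5=t, x−9=o.

potato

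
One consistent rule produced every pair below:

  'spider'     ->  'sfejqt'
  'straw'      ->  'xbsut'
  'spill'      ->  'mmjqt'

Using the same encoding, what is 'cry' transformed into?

Two steps: reverse the string, then apply a Caesar shift of +1.
Applying it to cry: reverse → yrc; then shift: y+1=z, r+1=s, c+1=d.

zsd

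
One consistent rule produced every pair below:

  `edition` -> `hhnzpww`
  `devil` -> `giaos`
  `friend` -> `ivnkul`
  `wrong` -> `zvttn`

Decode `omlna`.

light

The shift increases by 1 at each position, starting from +3: 3, 4, 5, ….
Reversing it on omlna: o−3=l, m−4=i, l−5=g, n−6=h, a−7=t.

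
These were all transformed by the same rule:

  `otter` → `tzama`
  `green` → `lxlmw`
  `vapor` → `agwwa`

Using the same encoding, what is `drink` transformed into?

ixpvt

In otter: o→t is +5, t→z is +6, t→a is +7, e→m is +8 — the shift increases by 1 each position. Each letter shifts forward by (position + 5), i.e. 5, 6, 7, … — the shift grows by one for each successive letter.
For drink: d+5=i, r+6=x, i+7=p, n+8=v, k+9=t.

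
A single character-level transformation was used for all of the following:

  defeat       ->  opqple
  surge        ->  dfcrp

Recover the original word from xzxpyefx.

Compare letters: d→o is +11, e→p is +11, f→q is +11 — a constant shift. Every letter moves 11 places later in the alphabet, wrapping around z→a.
Undoing it on xzxpyefx: x−11=m, z−11=o, x−11=m, p−11=e, y−11=n, e−11=t, f−11=u, x−11=m.

momentum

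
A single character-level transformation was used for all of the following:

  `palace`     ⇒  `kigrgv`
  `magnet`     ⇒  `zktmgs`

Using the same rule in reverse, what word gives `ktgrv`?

plane

Read the word backwards and shift each letter +6.
Undoing it on ktgrv: shift back: k−6=e, t−6=n, g−6=a, r−6=l, v−6=p → enalp; then reverse → plane.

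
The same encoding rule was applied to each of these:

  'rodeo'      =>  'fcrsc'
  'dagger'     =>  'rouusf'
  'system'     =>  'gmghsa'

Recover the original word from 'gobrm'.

Compare letters: r→f is +14, o→c is +14, d→r is +14 — a constant shift. It's a constant shift of +14 (ROT14).
Undoing it on gobrm: g−14=s, o−14=a, b−14=n, r−14=d, m−14=y.

sandy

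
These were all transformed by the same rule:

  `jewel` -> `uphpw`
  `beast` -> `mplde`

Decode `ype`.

Compare letters: j→u is +11, e→p is +11, w→h is +11 — a constant shift. It's a constant shift of +11 (ROT11).
Decoding ype: y−11=n, p−11=e, e−11=t.

net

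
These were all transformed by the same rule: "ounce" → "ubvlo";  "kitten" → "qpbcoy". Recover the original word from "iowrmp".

choice

In ounce: o→u is +6, u→b is +7, n→v is +8, c→l is +9 — the shift increases by 1 each position. Each letter shifts forward by (position + 6), i.e. 6, 7, 8, … — the shift grows by one for each successive letter.
Decoding iowrmp: i−6=c, o−7=h, w−8=o, r−9=i, m−10=c, p−11=e.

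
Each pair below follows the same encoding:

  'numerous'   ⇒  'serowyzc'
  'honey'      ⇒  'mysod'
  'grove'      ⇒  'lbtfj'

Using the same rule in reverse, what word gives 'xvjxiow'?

Shifts by position in numerous: pos 0: n→s (+5), pos 1: u→e (+10), pos 2: m→r (+5), pos 3: e→o (+10) — repeating every 2. It's a Vigenère-style cipher with numeric key [5,10]: position i shifts by key[i mod 2].
Undoing it on xvjxiow: x−5=s, v−10=l, j−5=e, x−10=n, i−5=d, o−10=e, w−5=r.

slender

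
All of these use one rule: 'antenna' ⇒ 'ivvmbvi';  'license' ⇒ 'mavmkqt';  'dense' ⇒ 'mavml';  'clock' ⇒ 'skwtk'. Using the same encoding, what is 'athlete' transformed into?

mbmtpbi

Two steps: reverse the string, then apply a Caesar shift of +8.
On athlete: reverse → etelhta; then shift: e+8=m, t+8=b, e+8=m, l+8=t, h+8=p, t+8=b, a+8=i.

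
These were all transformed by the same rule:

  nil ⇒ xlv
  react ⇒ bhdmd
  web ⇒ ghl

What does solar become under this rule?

The shift depends on letter class: consonant n→x is +10, but vowel i→l is +3. Two shifts are in play — +3 for a/e/i/o/u, +10 for every other letter.
For solar: s(cons)+10=c, o(vowel)+3=r, l(cons)+10=v, a(vowel)+3=d, r(cons)+10=b.

crvdb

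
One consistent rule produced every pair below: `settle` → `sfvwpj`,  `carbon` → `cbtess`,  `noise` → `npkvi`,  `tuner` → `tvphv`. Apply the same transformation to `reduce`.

In settle: s→s is +0, e→f is +1, t→v is +2, t→w is +3 — the shift increases by 1 each position. Each letter shifts forward by its position index (0, 1, 2, …) — the shift grows by one for each successive letter.
Applying it to reduce: r+0=r, e+1=f, d+2=f, u+3=x, c+4=g, e+5=j.

rffxgj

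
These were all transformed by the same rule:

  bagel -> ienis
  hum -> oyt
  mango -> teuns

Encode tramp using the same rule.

Two shifts are in play — +4 for a/e/i/o/u, +7 for every other letter.
Applying it to tramp: t(cons)+7=a, r(cons)+7=y, a(vowel)+4=e, m(cons)+7=t, p(cons)+7=w.

ayetw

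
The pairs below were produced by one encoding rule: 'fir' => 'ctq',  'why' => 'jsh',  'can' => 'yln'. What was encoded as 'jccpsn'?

cherry

The output letters match the input read backwards, each shifted +11: fir reversed is rif. Two steps: reverse the string, then apply a Caesar shift of +11.
Undoing it on jccpsn: shift back: j−11=y, c−11=r, c−11=r, p−11=e, s−11=h, n−11=c → yrrehc; then reverse → cherry.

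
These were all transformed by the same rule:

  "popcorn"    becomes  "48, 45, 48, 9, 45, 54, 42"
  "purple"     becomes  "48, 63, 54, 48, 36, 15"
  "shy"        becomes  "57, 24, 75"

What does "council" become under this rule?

9, 45, 63, 42, 9, 27, 36

p(#16)→48 and o(#15)→45: differences scale by 3, so n = 3·pos + 0. Each letter becomes 3×(its alphabet position, a=1..z=26).
Applying it to council: c=3→9, o=15→45, u=21→63, n=14→42, c=3→9, i=9→27, l=12→36.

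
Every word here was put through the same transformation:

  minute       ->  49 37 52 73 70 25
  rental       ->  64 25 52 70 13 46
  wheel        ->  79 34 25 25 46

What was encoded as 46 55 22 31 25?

m(#13)→49 and i(#9)→37: differences scale by 3, so n = 3·pos + 10. With a=1..z=26, the number is 3·pos + 10.
Undoing it on 46 55 22 31 25: 46→(46−10)÷3=12=l, 55→(55−10)÷3=15=o, 22→(22−10)÷3=4=d, 31→(31−10)÷3=7=g, 25→(25−10)÷3=5=e.

lodge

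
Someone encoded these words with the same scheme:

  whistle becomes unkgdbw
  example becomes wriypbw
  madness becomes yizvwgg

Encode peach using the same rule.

pwicn

w(22)→u(20) and h(7)→n(13) fit y≡23x+8 (mod 26); the inverse of 23 mod 26 is 17. Treating letters as 0–25, the rule is x ↦ 23x + 8 (mod 26).
For peach: p(15)→23·15+8≡15=p; e(4)→23·4+8≡22=w; a(0)→23·0+8≡8=i; c(2)→23·2+8≡2=c; h(7)→23·7+8≡13=n (all mod 26).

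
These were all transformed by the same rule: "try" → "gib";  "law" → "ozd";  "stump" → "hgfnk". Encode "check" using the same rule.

xsvxp

This is the alphabet-reversal cipher (Atbash): a becomes z, b becomes y, etc.
On check: c↔x, h↔s, e↔v, c↔x, k↔p.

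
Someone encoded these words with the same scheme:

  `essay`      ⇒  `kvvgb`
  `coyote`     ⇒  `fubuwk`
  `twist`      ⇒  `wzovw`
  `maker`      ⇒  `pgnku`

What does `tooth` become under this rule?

Vowels shift forward by 6 and consonants shift forward by 3.
On tooth: t(cons)+3=w, o(vowel)+6=u, o(vowel)+6=u, t(cons)+3=w, h(cons)+3=k.

wuuwk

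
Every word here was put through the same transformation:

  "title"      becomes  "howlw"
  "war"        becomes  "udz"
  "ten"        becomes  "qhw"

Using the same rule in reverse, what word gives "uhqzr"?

The output letters match the input read backwards, each shifted +3: title reversed is eltit. Two steps: reverse the string, then apply a Caesar shift of +3.
Decoding uhqzr: shift back: u−3=r, h−3=e, q−3=n, z−3=w, r−3=o → renwo; then reverse → owner.

owner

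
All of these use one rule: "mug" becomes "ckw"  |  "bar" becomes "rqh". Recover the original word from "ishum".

Compare letters: m→c is +16, u→k is +16, g→w is +16 — a constant shift. Each letter is shifted forward by 16 in the alphabet (a Caesar shift of +16).
Undoing it on ishum: i−16=s, s−16=c, h−16=r, u−16=e, m−16=w.

screw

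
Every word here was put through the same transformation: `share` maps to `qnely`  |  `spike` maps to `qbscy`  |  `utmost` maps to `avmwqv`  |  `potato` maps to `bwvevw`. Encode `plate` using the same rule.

s(18)→q(16) and h(7)→n(13) fit y≡5x+4 (mod 26); the inverse of 5 mod 26 is 21. This is an affine cipher: with a=0,…,z=25, each position x becomes (5x+4) mod 26.
On plate: p(15)→5·15+4≡1=b; l(11)→5·11+4≡7=h; a(0)→5·0+4≡4=e; t(19)→5·19+4≡21=v; e(4)→5·4+4≡24=y (all mod 26).

bhevy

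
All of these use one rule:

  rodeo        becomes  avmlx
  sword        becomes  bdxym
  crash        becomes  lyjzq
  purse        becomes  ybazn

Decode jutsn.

Shifts by position in rodeo: pos 0: r→a (+9), pos 1: o→v (+7), pos 2: d→m (+9), pos 3: e→l (+7) — repeating every 2. It's a Vigenère-style cipher with numeric key [9,7]: position i shifts by key[i mod 2].
Reversing it on jutsn: j−9=a, u−7=n, t−9=k, s−7=l, n−9=e.

ankle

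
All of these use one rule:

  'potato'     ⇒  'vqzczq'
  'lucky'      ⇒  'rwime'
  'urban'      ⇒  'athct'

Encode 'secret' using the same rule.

Shifts by position in potato: pos 0: p→v (+6), pos 1: o→q (+2), pos 2: t→z (+6), pos 3: a→c (+2) — repeating every 2. A repeating key of period 2 is used — shifts +6, +2 over and over.
On secret: s+6=y, e+2=g, c+6=i, r+2=t, e+6=k, t+2=v.

ygitkv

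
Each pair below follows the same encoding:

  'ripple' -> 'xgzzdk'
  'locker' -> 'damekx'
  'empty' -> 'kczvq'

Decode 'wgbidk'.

single

r(17)→x(23) and i(8)→g(6) fit y≡25x+14 (mod 26); the inverse of 25 mod 26 is 25. This is an affine cipher: with a=0,…,z=25, each position x becomes (25x+14) mod 26.
Reversing it on wgbidk: w(22)→25·(22−14)≡18=s; g(6)→25·(6−14)≡8=i; b(1)→25·(1−14)≡13=n; i(8)→25·(8−14)≡6=g; d(3)→25·(3−14)≡11=l; k(10)→25·(10−14)≡4=e (all mod 26).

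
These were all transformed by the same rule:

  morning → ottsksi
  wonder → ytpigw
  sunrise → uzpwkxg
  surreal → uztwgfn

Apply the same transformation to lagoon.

nfitqs

Shifts by position in morning: pos 0: m→o (+2), pos 1: o→t (+5), pos 2: r→t (+2), pos 3: n→s (+5) — repeating every 2. A repeating key of period 2 is used — shifts +2, +5 over and over.
Applying it to lagoon: l+2=n, a+5=f, g+2=i, o+5=t, o+2=q, n+5=s.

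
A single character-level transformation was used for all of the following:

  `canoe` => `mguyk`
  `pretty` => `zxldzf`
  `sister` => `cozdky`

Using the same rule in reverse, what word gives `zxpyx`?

The shifts repeat in a cycle of length 3: positions 0,1,… shift by +10, +6, +7, then the pattern repeats.
Reversing it on zxpyx: z−10=p, x−6=r, p−7=i, y−10=o, x−6=r.

prior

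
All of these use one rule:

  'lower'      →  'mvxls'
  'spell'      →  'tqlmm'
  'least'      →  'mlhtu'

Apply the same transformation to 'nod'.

ove

The shift depends on letter class: consonant l→m is +1, but vowel o→v is +7. Two shifts are in play — +7 for a/e/i/o/u, +1 for every other letter.
On nod: n(cons)+1=o, o(vowel)+7=v, d(cons)+1=e.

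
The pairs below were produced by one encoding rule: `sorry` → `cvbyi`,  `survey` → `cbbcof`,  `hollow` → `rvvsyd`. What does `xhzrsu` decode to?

napkin

Shifts by position in sorry: pos 0: s→c (+10), pos 1: o→v (+7), pos 2: r→b (+10), pos 3: r→y (+7) — repeating every 2. A repeating key of period 2 is used — shifts +10, +7 over and over.
Decoding xhzrsu: x−10=n, h−7=a, z−10=p, r−7=k, s−10=i, u−7=n.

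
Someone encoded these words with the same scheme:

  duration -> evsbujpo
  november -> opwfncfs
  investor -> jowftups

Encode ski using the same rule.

tlj

Each letter is shifted forward by 1 in the alphabet (a Caesar shift of +1).
For ski: s+1=t, k+1=l, i+1=j.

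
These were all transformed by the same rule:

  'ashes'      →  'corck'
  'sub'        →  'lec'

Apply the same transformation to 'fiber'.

bolsp

The output letters match the input read backwards, each shifted +10: ashes reversed is sehsa. Two steps: reverse the string, then apply a Caesar shift of +10.
For fiber: reverse → rebif; then shift: r+10=b, e+10=o, b+10=l, i+10=s, f+10=p.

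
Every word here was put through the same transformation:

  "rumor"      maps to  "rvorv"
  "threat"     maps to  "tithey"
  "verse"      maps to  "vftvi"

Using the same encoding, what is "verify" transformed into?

vftljd

In rumor: r→r is +0, u→v is +1, m→o is +2, o→r is +3 — the shift increases by 1 each position. Each letter shifts forward by its position index (0, 1, 2, …) — the shift grows by one for each successive letter.
Applying it to verify: v+0=v, e+1=f, r+2=t, i+3=l, f+4=j, y+5=d.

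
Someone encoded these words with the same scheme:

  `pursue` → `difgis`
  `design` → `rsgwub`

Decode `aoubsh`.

magnet

Compare letters: p→d is +14, u→i is +14, r→f is +14 — a constant shift. It's a constant shift of +14 (ROT14).
Decoding aoubsh: a−14=m, o−14=a, u−14=g, b−14=n, s−14=e, h−14=t.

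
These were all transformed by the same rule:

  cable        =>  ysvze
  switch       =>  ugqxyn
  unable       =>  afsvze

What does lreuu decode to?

press

c(2)→y(24) and a(0)→s(18) fit y≡3x+18 (mod 26); the inverse of 3 mod 26 is 9. Each letter's alphabet position (a=0..z=25) is mapped through 3·x+18 mod 26 — an affine cipher.
Decoding lreuu: l(11)→9·(11−18)≡15=p; r(17)→9·(17−18)≡17=r; e(4)→9·(4−18)≡4=e; u(20)→9·(20−18)≡18=s; u(20)→9·(20−18)≡18=s (all mod 26).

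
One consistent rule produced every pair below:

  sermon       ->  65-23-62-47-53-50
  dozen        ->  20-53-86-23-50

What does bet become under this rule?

Each letter becomes 3×(its alphabet position, a=1..z=26) + 8.
On bet: b=2→14, e=5→23, t=20→68.

14-23-68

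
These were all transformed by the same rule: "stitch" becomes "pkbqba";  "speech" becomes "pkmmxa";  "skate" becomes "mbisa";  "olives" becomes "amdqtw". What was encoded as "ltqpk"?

child

The output letters match the input read backwards, each shifted +8: stitch reversed is hctits. Two steps: reverse the string, then apply a Caesar shift of +8.
Reversing it on ltqpk: shift back: l−8=d, t−8=l, q−8=i, p−8=h, k−8=c → dlihc; then reverse → child.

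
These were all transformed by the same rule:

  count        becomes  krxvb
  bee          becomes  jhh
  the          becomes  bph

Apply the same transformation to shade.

apdlh

The rule splits by letter class: vowels +3, consonants +8.
For shade: s(cons)+8=a, h(cons)+8=p, a(vowel)+3=d, d(cons)+8=l, e(vowel)+3=h.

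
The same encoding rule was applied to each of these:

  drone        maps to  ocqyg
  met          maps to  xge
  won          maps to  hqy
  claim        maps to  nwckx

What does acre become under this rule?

cncg

The shift depends on letter class: consonant d→o is +11, but vowel o→q is +2. Two shifts are in play — +2 for a/e/i/o/u, +11 for every other letter.
Applying it to acre: a(vowel)+2=c, c(cons)+11=n, r(cons)+11=c, e(vowel)+2=g.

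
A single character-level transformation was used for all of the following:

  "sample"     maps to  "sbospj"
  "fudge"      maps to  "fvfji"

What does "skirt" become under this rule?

slkux

Each letter shifts forward by its position index (0, 1, 2, …) — the shift grows by one for each successive letter.
On skirt: s+0=s, k+1=l, i+2=k, r+3=u, t+4=x.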